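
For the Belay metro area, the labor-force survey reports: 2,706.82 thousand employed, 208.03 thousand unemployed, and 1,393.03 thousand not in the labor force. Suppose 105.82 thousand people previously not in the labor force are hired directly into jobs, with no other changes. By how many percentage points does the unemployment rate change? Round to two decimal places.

The unemployment rate changes by −0.25 percentage points.

Initially, labor force = 2,706.82 + 208.03 = 2,914.85 thousand, so u = 208.03/2,914.85 = 7.14%.
After the change, employed and labor force both rise by 105.82; unemployed unchanged → E = 2,812.64, U = 208.03, labor force = 3,020.67 thousand.
New unemployment rate = 208.03 / 3,020.67 = 6.89%.
Change = 6.89% − 7.14% = −0.25 percentage points.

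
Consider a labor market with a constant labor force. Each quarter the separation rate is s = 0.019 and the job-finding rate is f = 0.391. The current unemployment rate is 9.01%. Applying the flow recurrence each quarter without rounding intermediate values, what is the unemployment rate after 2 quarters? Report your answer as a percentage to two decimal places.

Unemployment rate after two quarters ≈ 6.16%.

With a fixed labor force, u_{t+1} = u_t + s·(1−u_t) − f·u_t = u_t·(1−s−f) + s.
Here 1−s−f = 0.590 and s = 0.019.
u_1 = 0.090100 × 0.590 + 0.019 = 0.072159.
u_2 = 0.072159 × 0.590 + 0.019 = 0.061574.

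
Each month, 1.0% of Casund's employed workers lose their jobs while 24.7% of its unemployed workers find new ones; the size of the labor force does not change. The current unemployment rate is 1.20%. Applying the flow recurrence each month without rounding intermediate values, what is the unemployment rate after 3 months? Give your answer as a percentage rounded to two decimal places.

With a fixed labor force, u_{t+1} = u_t + s·(1−u_t) − f·u_t = u_t·(1−s−f) + s.
Here 1−s−f = 0.743 and s = 0.010.
u_1 = 0.012000 × 0.743 + 0.010 = 0.018916.
u_2 = 0.018916 × 0.743 + 0.010 = 0.024055.
u_3 = 0.024055 × 0.743 + 0.010 = 0.027873.

Unemployment rate after three months ≈ 2.79%.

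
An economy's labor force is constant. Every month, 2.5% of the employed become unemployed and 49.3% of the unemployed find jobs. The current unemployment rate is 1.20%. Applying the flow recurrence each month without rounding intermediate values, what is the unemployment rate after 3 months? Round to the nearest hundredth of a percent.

Unemployment rate after three months ≈ 4.42%.

With a fixed labor force, u_{t+1} = u_t + s·(1−u_t) − f·u_t = u_t·(1−s−f) + s.
Here 1−s−f = 0.482 and s = 0.025.
u_1 = 0.012000 × 0.482 + 0.025 = 0.030784.
u_2 = 0.030784 × 0.482 + 0.025 = 0.039838.
u_3 = 0.039838 × 0.482 + 0.025 = 0.044202.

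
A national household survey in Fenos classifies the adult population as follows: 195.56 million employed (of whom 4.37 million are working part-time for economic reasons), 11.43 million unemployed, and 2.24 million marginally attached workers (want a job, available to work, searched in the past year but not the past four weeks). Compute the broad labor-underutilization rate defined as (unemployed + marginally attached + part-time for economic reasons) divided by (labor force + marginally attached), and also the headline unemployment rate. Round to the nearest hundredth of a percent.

Broad underutilization rate ≈ 8.62%; headline unemployment rate ≈ 5.52%.

Labor force = 195.56 + 11.43 = 206.99 million.
Numerator = 11.43 + 2.24 + 4.37 = 18.04 million.
Denominator = 206.99 + 2.24 = 209.23 million.
Broad rate = 18.04 / 209.23 = 8.62%.
Headline unemployment rate = 11.43 / 206.99 = 5.52%.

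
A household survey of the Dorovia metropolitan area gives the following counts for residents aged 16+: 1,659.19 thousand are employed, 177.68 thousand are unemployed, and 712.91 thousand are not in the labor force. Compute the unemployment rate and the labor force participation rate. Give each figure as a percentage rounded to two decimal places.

Unemployment rate ≈ 9.67%; labor force participation rate ≈ 72.04%.

Labor force = employed + unemployed = 1,659.19 + 177.68 = 1,836.87 thousand.
Working-age population = 1,836.87 + 712.91 = 2,549.78 thousand.
Unemployment rate = 177.68 / 1,836.87 = 9.67%.
Labor force participation rate = 1,836.87 / 2,549.78 = 72.04%.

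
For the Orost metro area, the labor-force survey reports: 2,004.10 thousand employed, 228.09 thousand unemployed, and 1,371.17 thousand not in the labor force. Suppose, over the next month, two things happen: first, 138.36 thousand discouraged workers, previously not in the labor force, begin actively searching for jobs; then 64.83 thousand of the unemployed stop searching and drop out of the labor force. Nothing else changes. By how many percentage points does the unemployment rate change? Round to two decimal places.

Initially, labor force = 2,004.10 + 228.09 = 2,232.19 thousand, so u = 228.09/2,232.19 = 10.22%.
After the first change, unemployed and labor force both rise by 138.36 → E = 2,004.10, U = 366.45, labor force = 2,370.55 thousand.
After the second change, unemployed and labor force both fall by 64.83 → E = 2,004.10, U = 301.62, labor force = 2,305.72 thousand.
New unemployment rate = 301.62 / 2,305.72 = 13.08%.
Change = 13.08% − 10.22% = +2.86 percentage points.

The unemployment rate changes by +2.86 percentage points.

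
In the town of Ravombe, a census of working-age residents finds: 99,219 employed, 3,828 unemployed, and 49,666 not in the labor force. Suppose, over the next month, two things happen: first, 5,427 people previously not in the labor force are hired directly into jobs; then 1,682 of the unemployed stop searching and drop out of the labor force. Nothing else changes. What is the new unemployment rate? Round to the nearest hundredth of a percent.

Initially, labor force = 99,219 + 3,828 = 103,047, so u = 3,828/103,047 = 3.71%.
After the first change, employed and labor force both rise by 5,427; unemployed unchanged → E = 104,646, U = 3,828, labor force = 108,474.
After the second change, unemployed and labor force both fall by 1,682 → E = 104,646, U = 2,146, labor force = 106,792.
New unemployment rate = 2,146 / 106,792 = 2.01%.

New unemployment rate ≈ 2.01%.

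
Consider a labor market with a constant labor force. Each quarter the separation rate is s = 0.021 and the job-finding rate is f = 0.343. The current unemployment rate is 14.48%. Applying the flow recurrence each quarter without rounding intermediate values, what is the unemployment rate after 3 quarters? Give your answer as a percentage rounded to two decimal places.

Unemployment rate after three quarters ≈ 8.01%.

With a fixed labor force, u_{t+1} = u_t + s·(1−u_t) − f·u_t = u_t·(1−s−f) + s.
Here 1−s−f = 0.636 and s = 0.021.
u_1 = 0.144800 × 0.636 + 0.021 = 0.113093.
u_2 = 0.113093 × 0.636 + 0.021 = 0.092927.
u_3 = 0.092927 × 0.636 + 0.021 = 0.080102.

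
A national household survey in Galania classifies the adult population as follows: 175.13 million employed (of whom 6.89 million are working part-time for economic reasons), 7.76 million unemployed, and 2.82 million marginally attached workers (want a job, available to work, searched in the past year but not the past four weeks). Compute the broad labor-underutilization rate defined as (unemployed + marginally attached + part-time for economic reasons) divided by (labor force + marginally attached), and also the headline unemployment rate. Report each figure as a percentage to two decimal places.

Labor force = 175.13 + 7.76 = 182.89 million.
Numerator = 7.76 + 2.82 + 6.89 = 17.47 million.
Denominator = 182.89 + 2.82 = 185.71 million.
Broad rate = 17.47 / 185.71 = 9.41%.
Headline unemployment rate = 7.76 / 182.89 = 4.24%.

Broad underutilization rate ≈ 9.41%; headline unemployment rate ≈ 4.24%.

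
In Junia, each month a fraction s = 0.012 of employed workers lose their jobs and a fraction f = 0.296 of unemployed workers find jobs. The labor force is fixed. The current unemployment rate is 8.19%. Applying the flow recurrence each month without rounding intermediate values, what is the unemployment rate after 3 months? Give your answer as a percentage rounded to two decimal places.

Unemployment rate after three months ≈ 5.32%.

With a fixed labor force, u_{t+1} = u_t + s·(1−u_t) − f·u_t = u_t·(1−s−f) + s.
Here 1−s−f = 0.692 and s = 0.012.
u_1 = 0.081900 × 0.692 + 0.012 = 0.068675.
u_2 = 0.068675 × 0.692 + 0.012 = 0.059523.
u_3 = 0.059523 × 0.692 + 0.012 = 0.053190.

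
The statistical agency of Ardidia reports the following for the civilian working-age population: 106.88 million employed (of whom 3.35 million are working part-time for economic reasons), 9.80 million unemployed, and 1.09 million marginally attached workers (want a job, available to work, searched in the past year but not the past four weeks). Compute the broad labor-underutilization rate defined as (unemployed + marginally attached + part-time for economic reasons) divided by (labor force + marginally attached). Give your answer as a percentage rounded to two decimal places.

Labor force = 106.88 + 9.80 = 116.68 million.
Numerator = 9.80 + 1.09 + 3.35 = 14.24 million.
Denominator = 116.68 + 1.09 = 117.77 million.
Broad rate = 14.24 / 117.77 = 12.09%.

Broad underutilization rate ≈ 12.09%.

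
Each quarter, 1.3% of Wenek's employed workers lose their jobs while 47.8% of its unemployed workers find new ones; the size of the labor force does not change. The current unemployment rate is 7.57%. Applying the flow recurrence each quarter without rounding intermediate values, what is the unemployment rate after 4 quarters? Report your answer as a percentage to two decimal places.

Unemployment rate after four quarters ≈ 2.98%.

With a fixed labor force, u_{t+1} = u_t + s·(1−u_t) − f·u_t = u_t·(1−s−f) + s.
Here 1−s−f = 0.509 and s = 0.013.
u_1 = 0.075700 × 0.509 + 0.013 = 0.051531.
u_2 = 0.051531 × 0.509 + 0.013 = 0.039229.
u_3 = 0.039229 × 0.509 + 0.013 = 0.032968.
u_4 = 0.032968 × 0.509 + 0.013 = 0.029781.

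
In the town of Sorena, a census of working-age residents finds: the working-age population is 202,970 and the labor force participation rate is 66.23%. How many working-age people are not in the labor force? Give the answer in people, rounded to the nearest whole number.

About 68,543 are not in the labor force.

Share not in the labor force = 1 − 0.6623 = 0.3377.
Not in labor force = 0.3377 × 202,970 ≈ 68,543.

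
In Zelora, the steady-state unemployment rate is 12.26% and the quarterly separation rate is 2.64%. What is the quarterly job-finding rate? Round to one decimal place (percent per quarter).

Job-finding rate ≈ 18.9% per quarter.

From u* = s/(s+f): f = s·(1−u)/u.
f = 2.64 × (1 − 0.1226) / 0.1226 = 2.3163 / 0.1226 ≈ 18.9% per quarter.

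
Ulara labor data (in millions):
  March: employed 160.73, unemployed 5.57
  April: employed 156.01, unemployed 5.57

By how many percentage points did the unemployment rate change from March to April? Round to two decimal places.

The unemployment rate changed by +0.10 percentage points.

March: labor force = 160.73 + 5.57 = 166.30; u = 5.57/166.30 = 3.35%.
April: labor force = 156.01 + 5.57 = 161.58; u = 5.57/161.58 = 3.45%.
Change = 3.45% − 3.35% = +0.10 pp.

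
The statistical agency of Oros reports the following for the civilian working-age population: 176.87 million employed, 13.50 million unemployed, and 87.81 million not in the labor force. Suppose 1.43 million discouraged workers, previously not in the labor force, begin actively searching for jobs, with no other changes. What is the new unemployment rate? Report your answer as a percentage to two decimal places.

Initially, labor force = 176.87 + 13.50 = 190.37 million, so u = 13.50/190.37 = 7.09%.
After the change, unemployed and labor force both rise by 1.43 → E = 176.87, U = 14.93, labor force = 191.80 million.
New unemployment rate = 14.93 / 191.80 = 7.78%.

New unemployment rate ≈ 7.78%.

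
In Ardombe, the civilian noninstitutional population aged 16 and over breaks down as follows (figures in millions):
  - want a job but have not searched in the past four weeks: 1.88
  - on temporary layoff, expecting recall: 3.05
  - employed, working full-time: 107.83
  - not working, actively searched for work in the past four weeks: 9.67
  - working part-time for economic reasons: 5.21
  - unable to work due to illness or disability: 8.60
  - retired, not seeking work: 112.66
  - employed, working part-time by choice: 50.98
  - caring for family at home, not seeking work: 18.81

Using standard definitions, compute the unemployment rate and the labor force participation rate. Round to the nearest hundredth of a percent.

Unemployment rate ≈ 7.20%; labor force participation rate ≈ 55.46%.

Employed = 107.83 + 5.21 + 50.98 = 164.02 million (anyone who worked, including part-time for economic reasons, counts as employed).
Unemployed = 3.05 + 9.67 = 12.72 million (jobless and actively searching, or on temporary layoff).
Labor force = 164.02 + 12.72 = 176.74 million.
Not in labor force = 1.88 + 8.60 + 112.66 + 18.81 = 141.95 million (those not working and not actively searching are outside the labor force — including those who want a job but have given up searching).
Civilian working-age population = 176.74 + 141.95 = 318.69 million.
Unemployment rate = 12.72 / 176.74 = 7.20%.
Labor force participation rate = 176.74 / 318.69 = 55.46%.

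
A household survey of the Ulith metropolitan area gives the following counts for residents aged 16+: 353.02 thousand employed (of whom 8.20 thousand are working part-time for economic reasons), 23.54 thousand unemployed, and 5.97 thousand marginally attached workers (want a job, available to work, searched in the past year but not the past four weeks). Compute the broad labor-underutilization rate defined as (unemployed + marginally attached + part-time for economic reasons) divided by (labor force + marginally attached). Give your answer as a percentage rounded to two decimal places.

Broad underutilization rate ≈ 9.86%.

Labor force = 353.02 + 23.54 = 376.56 thousand.
Numerator = 23.54 + 5.97 + 8.20 = 37.71 thousand.
Denominator = 376.56 + 5.97 = 382.53 thousand.
Broad rate = 37.71 / 382.53 = 9.86%.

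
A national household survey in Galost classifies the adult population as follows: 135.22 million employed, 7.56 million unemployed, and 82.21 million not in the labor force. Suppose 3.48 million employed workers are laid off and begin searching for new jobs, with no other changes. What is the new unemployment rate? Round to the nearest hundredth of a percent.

New unemployment rate ≈ 7.73%.

Initially, labor force = 135.22 + 7.56 = 142.78 million, so u = 7.56/142.78 = 5.29%.
After the change, employed falls and unemployed rises by 3.48; labor force unchanged → E = 131.74, U = 11.04, labor force = 142.78 million.
New unemployment rate = 11.04 / 142.78 = 7.73%.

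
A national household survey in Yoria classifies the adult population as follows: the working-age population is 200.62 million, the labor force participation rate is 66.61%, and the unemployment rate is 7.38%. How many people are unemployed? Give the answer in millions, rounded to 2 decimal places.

Labor force = 0.6661 × 200.62 = 133.63 million.
Unemployed = 0.0738 × 133.63 ≈ 9.86 million.

About 9.86 million are unemployed.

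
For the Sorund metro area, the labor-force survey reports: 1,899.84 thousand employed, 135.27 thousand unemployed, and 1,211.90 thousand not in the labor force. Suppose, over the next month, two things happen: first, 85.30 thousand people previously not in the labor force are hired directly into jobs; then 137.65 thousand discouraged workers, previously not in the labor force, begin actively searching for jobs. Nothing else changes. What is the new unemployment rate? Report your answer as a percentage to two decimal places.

New unemployment rate ≈ 12.09%.

Initially, labor force = 1,899.84 + 135.27 = 2,035.11 thousand, so u = 135.27/2,035.11 = 6.65%.
After the first change, employed and labor force both rise by 85.30; unemployed unchanged → E = 1,985.14, U = 135.27, labor force = 2,120.41 thousand.
After the second change, unemployed and labor force both rise by 137.65 → E = 1,985.14, U = 272.92, labor force = 2,258.06 thousand.
New unemployment rate = 272.92 / 2,258.06 = 12.09%.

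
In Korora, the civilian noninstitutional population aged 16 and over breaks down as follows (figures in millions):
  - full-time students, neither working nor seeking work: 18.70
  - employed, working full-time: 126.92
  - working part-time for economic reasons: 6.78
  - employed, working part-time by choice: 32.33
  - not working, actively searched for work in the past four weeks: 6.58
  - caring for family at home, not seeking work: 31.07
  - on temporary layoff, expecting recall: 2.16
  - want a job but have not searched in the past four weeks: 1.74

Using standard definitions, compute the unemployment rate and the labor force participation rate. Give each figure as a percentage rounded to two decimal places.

Employed = 126.92 + 6.78 + 32.33 = 166.03 million (anyone who worked, including part-time for economic reasons, counts as employed).
Unemployed = 6.58 + 2.16 = 8.74 million (jobless and actively searching, or on temporary layoff).
Labor force = 166.03 + 8.74 = 174.77 million.
Not in labor force = 18.70 + 31.07 + 1.74 = 51.51 million (those not working and not actively searching are outside the labor force — including those who want a job but have given up searching).
Civilian working-age population = 174.77 + 51.51 = 226.28 million.
Unemployment rate = 8.74 / 174.77 = 5.00%.
Labor force participation rate = 174.77 / 226.28 = 77.24%.

Unemployment rate ≈ 5.00%; labor force participation rate ≈ 77.24%.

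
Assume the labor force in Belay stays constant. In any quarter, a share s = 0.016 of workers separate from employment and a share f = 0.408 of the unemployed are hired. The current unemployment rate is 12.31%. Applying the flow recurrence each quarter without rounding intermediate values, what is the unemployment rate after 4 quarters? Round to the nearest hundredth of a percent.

Unemployment rate after four quarters ≈ 4.71%.

With a fixed labor force, u_{t+1} = u_t + s·(1−u_t) − f·u_t = u_t·(1−s−f) + s.
Here 1−s−f = 0.576 and s = 0.016.
u_1 = 0.123100 × 0.576 + 0.016 = 0.086906.
u_2 = 0.086906 × 0.576 + 0.016 = 0.066058.
u_3 = 0.066058 × 0.576 + 0.016 = 0.054049.
u_4 = 0.054049 × 0.576 + 0.016 = 0.047132.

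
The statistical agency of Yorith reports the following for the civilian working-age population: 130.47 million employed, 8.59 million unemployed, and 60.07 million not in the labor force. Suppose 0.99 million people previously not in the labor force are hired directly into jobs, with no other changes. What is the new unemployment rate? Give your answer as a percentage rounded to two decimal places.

Initially, labor force = 130.47 + 8.59 = 139.06 million, so u = 8.59/139.06 = 6.18%.
After the change, employed and labor force both rise by 0.99; unemployed unchanged → E = 131.46, U = 8.59, labor force = 140.05 million.
New unemployment rate = 8.59 / 140.05 = 6.13%.

New unemployment rate ≈ 6.13%.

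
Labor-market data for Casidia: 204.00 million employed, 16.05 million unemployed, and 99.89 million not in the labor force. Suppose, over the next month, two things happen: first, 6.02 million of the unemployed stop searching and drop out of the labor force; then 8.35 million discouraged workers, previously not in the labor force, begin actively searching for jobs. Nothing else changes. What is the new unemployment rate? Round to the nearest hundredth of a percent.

Initially, labor force = 204.00 + 16.05 = 220.05 million, so u = 16.05/220.05 = 7.29%.
After the first change, unemployed and labor force both fall by 6.02 → E = 204.00, U = 10.03, labor force = 214.03 million.
After the second change, unemployed and labor force both rise by 8.35 → E = 204.00, U = 18.38, labor force = 222.38 million.
New unemployment rate = 18.38 / 222.38 = 8.27%.

New unemployment rate ≈ 8.27%.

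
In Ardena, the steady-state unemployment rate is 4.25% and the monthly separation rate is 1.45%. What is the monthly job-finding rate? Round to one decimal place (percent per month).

Job-finding rate ≈ 32.7% per month.

From u* = s/(s+f): f = s·(1−u)/u.
f = 1.45 × (1 − 0.0425) / 0.0425 = 1.3884 / 0.0425 ≈ 32.7% per month.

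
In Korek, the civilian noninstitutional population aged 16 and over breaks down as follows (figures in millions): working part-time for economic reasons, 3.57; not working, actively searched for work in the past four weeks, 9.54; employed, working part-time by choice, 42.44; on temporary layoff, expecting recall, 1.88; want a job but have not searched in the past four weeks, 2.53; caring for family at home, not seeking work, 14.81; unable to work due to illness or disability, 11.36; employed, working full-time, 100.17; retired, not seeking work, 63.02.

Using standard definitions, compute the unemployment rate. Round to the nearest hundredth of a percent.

Employed = 3.57 + 42.44 + 100.17 = 146.18 million (anyone who worked, including part-time for economic reasons, counts as employed).
Unemployed = 9.54 + 1.88 = 11.42 million (jobless and actively searching, or on temporary layoff).
Labor force = 146.18 + 11.42 = 157.60 million.
Unemployment rate = 11.42 / 157.60 = 7.25%.

Unemployment rate ≈ 7.25%.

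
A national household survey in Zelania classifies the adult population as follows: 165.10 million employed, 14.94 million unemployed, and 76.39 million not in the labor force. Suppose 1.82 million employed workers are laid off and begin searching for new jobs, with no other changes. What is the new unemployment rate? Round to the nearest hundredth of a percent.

New unemployment rate ≈ 9.31%.

Initially, labor force = 165.10 + 14.94 = 180.04 million, so u = 14.94/180.04 = 8.30%.
After the change, employed falls and unemployed rises by 1.82; labor force unchanged → E = 163.28, U = 16.76, labor force = 180.04 million.
New unemployment rate = 16.76 / 180.04 = 9.31%.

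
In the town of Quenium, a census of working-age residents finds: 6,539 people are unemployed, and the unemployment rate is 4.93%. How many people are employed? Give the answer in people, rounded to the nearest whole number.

Labor force = U / u = 6,539 / 0.0493 ≈ 132,637.
Employed = labor force − unemployed = 132,637 − 6,539 = 126,098.

About 126,098 are employed.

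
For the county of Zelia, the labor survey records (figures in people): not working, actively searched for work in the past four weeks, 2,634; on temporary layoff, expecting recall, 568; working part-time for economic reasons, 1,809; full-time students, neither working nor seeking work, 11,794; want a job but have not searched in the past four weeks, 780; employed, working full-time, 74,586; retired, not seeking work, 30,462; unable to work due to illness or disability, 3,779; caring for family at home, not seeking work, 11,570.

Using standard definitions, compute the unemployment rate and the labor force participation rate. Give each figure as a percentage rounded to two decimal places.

Employed = 1,809 + 74,586 = 76,395 (anyone who worked, including part-time for economic reasons, counts as employed).
Unemployed = 2,634 + 568 = 3,202 (jobless and actively searching, or on temporary layoff).
Labor force = 76,395 + 3,202 = 79,597.
Not in labor force = 11,794 + 780 + 30,462 + 3,779 + 11,570 = 58,385 (those not working and not actively searching are outside the labor force — including those who want a job but have given up searching).
Civilian working-age population = 79,597 + 58,385 = 137,982.
Unemployment rate = 3,202 / 79,597 = 4.02%.
Labor force participation rate = 79,597 / 137,982 = 57.69%.

Unemployment rate ≈ 4.02%; labor force participation rate ≈ 57.69%.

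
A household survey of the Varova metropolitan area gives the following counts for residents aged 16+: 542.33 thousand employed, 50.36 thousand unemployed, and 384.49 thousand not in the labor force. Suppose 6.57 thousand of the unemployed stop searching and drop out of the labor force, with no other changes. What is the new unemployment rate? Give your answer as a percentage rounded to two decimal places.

Initially, labor force = 542.33 + 50.36 = 592.69 thousand, so u = 50.36/592.69 = 8.50%.
After the change, unemployed and labor force both fall by 6.57 → E = 542.33, U = 43.79, labor force = 586.12 thousand.
New unemployment rate = 43.79 / 586.12 = 7.47%.

New unemployment rate ≈ 7.47%.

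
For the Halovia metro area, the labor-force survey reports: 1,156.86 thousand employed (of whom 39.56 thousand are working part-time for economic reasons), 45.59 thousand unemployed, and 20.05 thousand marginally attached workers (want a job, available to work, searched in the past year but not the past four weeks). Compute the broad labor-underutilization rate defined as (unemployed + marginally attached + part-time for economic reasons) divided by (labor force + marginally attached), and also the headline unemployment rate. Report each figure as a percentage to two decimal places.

Broad underutilization rate ≈ 8.61%; headline unemployment rate ≈ 3.79%.

Labor force = 1,156.86 + 45.59 = 1,202.45 thousand.
Numerator = 45.59 + 20.05 + 39.56 = 105.20 thousand.
Denominator = 1,202.45 + 20.05 = 1,222.50 thousand.
Broad rate = 105.20 / 1,222.50 = 8.61%.
Headline unemployment rate = 45.59 / 1,202.45 = 3.79%.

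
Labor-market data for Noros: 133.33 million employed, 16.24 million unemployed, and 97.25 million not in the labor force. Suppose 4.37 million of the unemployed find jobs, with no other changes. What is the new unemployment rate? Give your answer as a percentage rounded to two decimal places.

New unemployment rate ≈ 7.94%.

Initially, labor force = 133.33 + 16.24 = 149.57 million, so u = 16.24/149.57 = 10.86%.
After the change, unemployed falls and employed rises by 4.37; labor force unchanged → E = 137.70, U = 11.87, labor force = 149.57 million.
New unemployment rate = 11.87 / 149.57 = 7.94%.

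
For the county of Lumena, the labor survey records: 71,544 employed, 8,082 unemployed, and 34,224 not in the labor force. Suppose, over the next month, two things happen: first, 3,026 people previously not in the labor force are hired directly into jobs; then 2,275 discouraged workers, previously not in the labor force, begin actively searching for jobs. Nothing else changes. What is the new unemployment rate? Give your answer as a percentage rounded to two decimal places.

New unemployment rate ≈ 12.20%.

Initially, labor force = 71,544 + 8,082 = 79,626, so u = 8,082/79,626 = 10.15%.
After the first change, employed and labor force both rise by 3,026; unemployed unchanged → E = 74,570, U = 8,082, labor force = 82,652.
After the second change, unemployed and labor force both rise by 2,275 → E = 74,570, U = 10,357, labor force = 84,927.
New unemployment rate = 10,357 / 84,927 = 12.20%.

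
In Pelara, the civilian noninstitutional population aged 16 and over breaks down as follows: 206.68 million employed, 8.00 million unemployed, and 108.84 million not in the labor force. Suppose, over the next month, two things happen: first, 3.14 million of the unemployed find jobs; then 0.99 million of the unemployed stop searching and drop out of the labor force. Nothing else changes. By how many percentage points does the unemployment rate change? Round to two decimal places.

The unemployment rate changes by −1.92 percentage points.

Initially, labor force = 206.68 + 8.00 = 214.68 million, so u = 8.00/214.68 = 3.73%.
After the first change, unemployed falls and employed rises by 3.14; labor force unchanged → E = 209.82, U = 4.86, labor force = 214.68 million.
After the second change, unemployed and labor force both fall by 0.99 → E = 209.82, U = 3.87, labor force = 213.69 million.
New unemployment rate = 3.87 / 213.69 = 1.81%.
Change = 1.81% − 3.73% = −1.92 percentage points.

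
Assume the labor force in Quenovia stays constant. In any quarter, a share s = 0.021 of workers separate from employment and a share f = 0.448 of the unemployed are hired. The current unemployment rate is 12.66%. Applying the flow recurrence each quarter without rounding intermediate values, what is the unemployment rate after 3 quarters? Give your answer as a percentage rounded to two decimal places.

Unemployment rate after three quarters ≈ 5.70%.

With a fixed labor force, u_{t+1} = u_t + s·(1−u_t) − f·u_t = u_t·(1−s−f) + s.
Here 1−s−f = 0.531 and s = 0.021.
u_1 = 0.126600 × 0.531 + 0.021 = 0.088225.
u_2 = 0.088225 × 0.531 + 0.021 = 0.067847.
u_3 = 0.067847 × 0.531 + 0.021 = 0.057027.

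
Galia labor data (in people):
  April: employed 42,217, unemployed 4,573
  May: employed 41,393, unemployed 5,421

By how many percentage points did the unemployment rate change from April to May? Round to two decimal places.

The unemployment rate changed by +1.81 percentage points.

April: labor force = 42,217 + 4,573 = 46,790; u = 4,573/46,790 = 9.77%.
May: labor force = 41,393 + 5,421 = 46,814; u = 5,421/46,814 = 11.58%.
Change = 11.58% − 9.77% = +1.81 pp.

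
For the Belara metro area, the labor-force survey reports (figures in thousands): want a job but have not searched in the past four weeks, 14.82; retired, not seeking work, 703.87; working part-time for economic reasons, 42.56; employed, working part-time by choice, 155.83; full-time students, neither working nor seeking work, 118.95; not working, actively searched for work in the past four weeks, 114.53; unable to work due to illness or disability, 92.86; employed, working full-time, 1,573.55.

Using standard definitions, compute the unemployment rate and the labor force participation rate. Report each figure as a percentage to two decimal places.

Unemployment rate ≈ 6.07%; labor force participation rate ≈ 66.97%.

Employed = 42.56 + 155.83 + 1,573.55 = 1,771.94 thousand (anyone who worked, including part-time for economic reasons, counts as employed).
Unemployed = 114.53 thousand.
Labor force = 1,771.94 + 114.53 = 1,886.47 thousand.
Not in labor force = 14.82 + 703.87 + 118.95 + 92.86 = 930.50 thousand (those not working and not actively searching are outside the labor force — including those who want a job but have given up searching).
Civilian working-age population = 1,886.47 + 930.50 = 2,816.97 thousand.
Unemployment rate = 114.53 / 1,886.47 = 6.07%.
Labor force participation rate = 1,886.47 / 2,816.97 = 66.97%.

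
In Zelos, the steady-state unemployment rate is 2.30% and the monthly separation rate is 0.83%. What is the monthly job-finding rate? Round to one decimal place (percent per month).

From u* = s/(s+f): f = s·(1−u)/u.
f = 0.83 × (1 − 0.0230) / 0.0230 = 0.8109 / 0.0230 ≈ 35.3% per month.

Job-finding rate ≈ 35.3% per month.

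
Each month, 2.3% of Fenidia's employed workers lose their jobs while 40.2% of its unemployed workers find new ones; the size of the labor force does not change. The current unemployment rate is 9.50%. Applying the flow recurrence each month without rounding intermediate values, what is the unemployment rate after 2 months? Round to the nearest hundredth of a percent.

Unemployment rate after two months ≈ 6.76%.

With a fixed labor force, u_{t+1} = u_t + s·(1−u_t) − f·u_t = u_t·(1−s−f) + s.
Here 1−s−f = 0.575 and s = 0.023.
u_1 = 0.095000 × 0.575 + 0.023 = 0.077625.
u_2 = 0.077625 × 0.575 + 0.023 = 0.067634.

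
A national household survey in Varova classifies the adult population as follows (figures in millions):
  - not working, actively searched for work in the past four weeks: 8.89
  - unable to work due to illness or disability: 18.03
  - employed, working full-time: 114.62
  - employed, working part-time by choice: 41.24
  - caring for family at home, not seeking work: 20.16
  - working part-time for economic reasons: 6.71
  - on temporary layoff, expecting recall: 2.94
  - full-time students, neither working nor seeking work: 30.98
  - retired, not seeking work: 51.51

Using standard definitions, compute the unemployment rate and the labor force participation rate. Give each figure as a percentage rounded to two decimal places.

Unemployment rate ≈ 6.78%; labor force participation rate ≈ 59.10%.

Employed = 114.62 + 41.24 + 6.71 = 162.57 million (anyone who worked, including part-time for economic reasons, counts as employed).
Unemployed = 8.89 + 2.94 = 11.83 million (jobless and actively searching, or on temporary layoff).
Labor force = 162.57 + 11.83 = 174.40 million.
Not in labor force = 18.03 + 20.16 + 30.98 + 51.51 = 120.68 million (those not working and not actively searching are outside the labor force).
Civilian working-age population = 174.40 + 120.68 = 295.08 million.
Unemployment rate = 11.83 / 174.40 = 6.78%.
Labor force participation rate = 174.40 / 295.08 = 59.10%.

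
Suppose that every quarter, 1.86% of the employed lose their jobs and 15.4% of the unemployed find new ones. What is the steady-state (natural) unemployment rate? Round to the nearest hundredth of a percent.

At steady state the flows balance: s·E = f·U, so U/(E+U) = s/(s+f).
u* = 1.86 / (1.86 + 15.4) = 1.86 / 17.26 = 10.78%.

Steady-state unemployment rate ≈ 10.78%.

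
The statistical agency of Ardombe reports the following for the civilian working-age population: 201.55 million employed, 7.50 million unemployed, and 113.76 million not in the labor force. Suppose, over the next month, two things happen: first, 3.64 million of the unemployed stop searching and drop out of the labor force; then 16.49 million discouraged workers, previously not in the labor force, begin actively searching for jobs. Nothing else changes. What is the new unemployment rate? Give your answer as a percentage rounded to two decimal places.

New unemployment rate ≈ 9.17%.

Initially, labor force = 201.55 + 7.50 = 209.05 million, so u = 7.50/209.05 = 3.59%.
After the first change, unemployed and labor force both fall by 3.64 → E = 201.55, U = 3.86, labor force = 205.41 million.
After the second change, unemployed and labor force both rise by 16.49 → E = 201.55, U = 20.35, labor force = 221.90 million.
New unemployment rate = 20.35 / 221.90 = 9.17%.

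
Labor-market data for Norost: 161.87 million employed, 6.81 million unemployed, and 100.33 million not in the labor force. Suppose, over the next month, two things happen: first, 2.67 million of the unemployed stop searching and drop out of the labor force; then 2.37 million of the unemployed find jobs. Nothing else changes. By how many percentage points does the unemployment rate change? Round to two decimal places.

Initially, labor force = 161.87 + 6.81 = 168.68 million, so u = 6.81/168.68 = 4.04%.
After the first change, unemployed and labor force both fall by 2.67 → E = 161.87, U = 4.14, labor force = 166.01 million.
After the second change, unemployed falls and employed rises by 2.37; labor force unchanged → E = 164.24, U = 1.77, labor force = 166.01 million.
New unemployment rate = 1.77 / 166.01 = 1.07%.
Change = 1.07% − 4.04% = −2.97 percentage points.

The unemployment rate changes by −2.97 percentage points.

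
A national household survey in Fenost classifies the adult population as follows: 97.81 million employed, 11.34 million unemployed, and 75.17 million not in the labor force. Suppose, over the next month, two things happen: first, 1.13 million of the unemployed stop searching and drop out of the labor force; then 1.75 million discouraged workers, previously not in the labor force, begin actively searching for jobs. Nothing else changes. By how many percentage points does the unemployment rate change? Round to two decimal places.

The unemployment rate changes by +0.51 percentage points.

Initially, labor force = 97.81 + 11.34 = 109.15 million, so u = 11.34/109.15 = 10.39%.
After the first change, unemployed and labor force both fall by 1.13 → E = 97.81, U = 10.21, labor force = 108.02 million.
After the second change, unemployed and labor force both rise by 1.75 → E = 97.81, U = 11.96, labor force = 109.77 million.
New unemployment rate = 11.96 / 109.77 = 10.90%.
Change = 10.90% − 10.39% = +0.51 percentage points.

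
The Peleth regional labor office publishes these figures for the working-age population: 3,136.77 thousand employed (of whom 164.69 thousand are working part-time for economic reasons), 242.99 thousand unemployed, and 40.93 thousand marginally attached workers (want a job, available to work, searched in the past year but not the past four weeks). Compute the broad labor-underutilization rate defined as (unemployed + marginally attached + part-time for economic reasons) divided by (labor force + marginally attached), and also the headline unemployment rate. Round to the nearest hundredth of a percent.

Broad underutilization rate ≈ 13.11%; headline unemployment rate ≈ 7.19%.

Labor force = 3,136.77 + 242.99 = 3,379.76 thousand.
Numerator = 242.99 + 40.93 + 164.69 = 448.61 thousand.
Denominator = 3,379.76 + 40.93 = 3,420.69 thousand.
Broad rate = 448.61 / 3,420.69 = 13.11%.
Headline unemployment rate = 242.99 / 3,379.76 = 7.19%.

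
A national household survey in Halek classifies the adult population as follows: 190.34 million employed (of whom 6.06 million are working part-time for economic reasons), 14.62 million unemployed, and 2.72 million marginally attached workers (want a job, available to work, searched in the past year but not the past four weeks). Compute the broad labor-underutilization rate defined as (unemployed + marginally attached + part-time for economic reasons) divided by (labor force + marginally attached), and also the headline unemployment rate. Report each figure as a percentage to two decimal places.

Labor force = 190.34 + 14.62 = 204.96 million.
Numerator = 14.62 + 2.72 + 6.06 = 23.40 million.
Denominator = 204.96 + 2.72 = 207.68 million.
Broad rate = 23.40 / 207.68 = 11.27%.
Headline unemployment rate = 14.62 / 204.96 = 7.13%.

Broad underutilization rate ≈ 11.27%; headline unemployment rate ≈ 7.13%.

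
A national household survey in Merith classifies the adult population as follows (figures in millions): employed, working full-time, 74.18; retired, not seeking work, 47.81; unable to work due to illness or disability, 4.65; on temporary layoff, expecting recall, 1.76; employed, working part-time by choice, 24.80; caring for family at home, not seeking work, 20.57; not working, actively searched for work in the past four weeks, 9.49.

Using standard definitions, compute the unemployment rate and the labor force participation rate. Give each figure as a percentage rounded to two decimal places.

Unemployment rate ≈ 10.21%; labor force participation rate ≈ 60.15%.

Employed = 74.18 + 24.80 = 98.98 million.
Unemployed = 1.76 + 9.49 = 11.25 million (jobless and actively searching, or on temporary layoff).
Labor force = 98.98 + 11.25 = 110.23 million.
Not in labor force = 47.81 + 4.65 + 20.57 = 73.03 million (those not working and not actively searching are outside the labor force).
Civilian working-age population = 110.23 + 73.03 = 183.26 million.
Unemployment rate = 11.25 / 110.23 = 10.21%.
Labor force participation rate = 110.23 / 183.26 = 60.15%.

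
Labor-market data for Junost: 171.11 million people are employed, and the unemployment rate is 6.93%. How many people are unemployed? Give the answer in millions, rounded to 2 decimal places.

Let U be the number unemployed. The labor force is E + U, and U/(E+U) = 0.0693.
So U = 0.0693 × 171.11 / (1 − 0.0693) = 11.8579 / 0.9307 ≈ 12.74 million.

About 12.74 million are unemployed.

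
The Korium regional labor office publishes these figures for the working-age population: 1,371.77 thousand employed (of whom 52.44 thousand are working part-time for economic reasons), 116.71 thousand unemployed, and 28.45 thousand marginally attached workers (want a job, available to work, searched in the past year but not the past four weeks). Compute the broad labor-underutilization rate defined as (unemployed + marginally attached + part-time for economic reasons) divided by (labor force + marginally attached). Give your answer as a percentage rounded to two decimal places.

Broad underutilization rate ≈ 13.03%.

Labor force = 1,371.77 + 116.71 = 1,488.48 thousand.
Numerator = 116.71 + 28.45 + 52.44 = 197.60 thousand.
Denominator = 1,488.48 + 28.45 = 1,516.93 thousand.
Broad rate = 197.60 / 1,516.93 = 13.03%.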